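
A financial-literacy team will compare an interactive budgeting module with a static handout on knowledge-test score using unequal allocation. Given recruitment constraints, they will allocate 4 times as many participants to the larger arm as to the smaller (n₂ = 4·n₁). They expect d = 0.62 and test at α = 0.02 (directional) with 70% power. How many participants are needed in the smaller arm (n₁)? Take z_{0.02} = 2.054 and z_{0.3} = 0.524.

With allocation ratio k = n₂/n₁ = 4, Var(x̄₁−x̄₂) = σ²(1/n₁ + 1/(k·n₁)) = σ²·(k+1)/(k·n₁).
So n₁ = (1 + 1/k)·((z_{α} + z_β)/d)² = 1.250 × (2.578/0.62)².
n₁ = 1.250 × 17.29 = 21.6.
Round up: n₁ = 22, giving n₂ = 4 × 22 = 88.

n₁ = 22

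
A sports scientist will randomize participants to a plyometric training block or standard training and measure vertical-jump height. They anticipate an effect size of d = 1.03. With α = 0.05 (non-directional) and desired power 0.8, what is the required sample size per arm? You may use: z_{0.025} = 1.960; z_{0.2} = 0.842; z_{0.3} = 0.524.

For two independent groups with equal n: n = 2·((z_{α/2} + z_β) / d)².
z_{α/2} + z_β = 1.960 + 0.842 = 2.802.
n = 2 × (2.802 / 1.03)² = 2 × 2.720² = 2 × 7.40 = 14.8.
Round up to the next whole participant.

n = 15 per group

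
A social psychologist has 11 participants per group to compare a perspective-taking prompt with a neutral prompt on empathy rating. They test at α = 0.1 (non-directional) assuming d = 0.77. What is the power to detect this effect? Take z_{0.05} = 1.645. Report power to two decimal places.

power ≈ 0.56

For two equal groups, power = Φ(d·√(n/2) − z_{α/2}).
d·√(n/2) = 0.77 × √(11/2) = 0.77 × 2.345 = 1.806.
z_β = 1.806 − 1.645 = 0.161.
Power = Φ(0.161) = 0.564.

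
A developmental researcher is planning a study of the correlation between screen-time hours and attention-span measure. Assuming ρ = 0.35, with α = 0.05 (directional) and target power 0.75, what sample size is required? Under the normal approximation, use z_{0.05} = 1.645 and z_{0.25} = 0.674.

n = 44

Fisher's z: C = ½·ln((1+r)/(1−r)) = ½·ln(2.0769) = 0.3654.
n = ((z_{α} + z_β)/C)² + 3.
(1.645 + 0.674) / 0.3654 = 2.319 / 0.3654 = 6.346.
n = 6.346² + 3 = 40.28 + 3 = 43.3.
Round up.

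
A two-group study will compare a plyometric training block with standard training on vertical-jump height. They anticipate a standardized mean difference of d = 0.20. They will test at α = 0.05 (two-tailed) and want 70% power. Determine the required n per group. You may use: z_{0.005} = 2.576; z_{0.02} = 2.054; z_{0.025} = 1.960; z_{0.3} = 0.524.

n = 309 per group

For two independent groups with equal n: n = 2·((z_{α/2} + z_β) / d)².
z_{α/2} + z_β = 1.960 + 0.524 = 2.484.
n = 2 × (2.484 / 0.20)² = 2 × 12.420² = 2 × 154.26 = 308.5.
Round up to the next whole participant.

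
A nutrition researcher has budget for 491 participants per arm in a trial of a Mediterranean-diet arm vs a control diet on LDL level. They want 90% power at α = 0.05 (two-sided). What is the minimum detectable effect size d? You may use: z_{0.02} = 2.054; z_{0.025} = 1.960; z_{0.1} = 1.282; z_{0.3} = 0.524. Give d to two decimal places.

For two independent groups of n = 491 each: d_min = (z_{α/2} + z_β)·√(2/n).
z-sum = 1.960 + 1.282 = 3.242.
d_min = 3.242 × √(2/491) = 3.242 × 0.0638 = 0.207.

d_min ≈ 0.21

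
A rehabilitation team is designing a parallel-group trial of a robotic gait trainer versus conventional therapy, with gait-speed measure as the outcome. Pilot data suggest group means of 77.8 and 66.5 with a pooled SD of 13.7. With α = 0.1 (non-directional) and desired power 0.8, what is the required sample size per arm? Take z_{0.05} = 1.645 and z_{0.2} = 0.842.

Cohen's d = |M₁ − M₂| / SD_pooled = |77.8 − 66.5| / 13.7 = 11.3 / 13.7 = 0.825.
For two independent groups with equal n: n = 2·((z_{α/2} + z_β) / d)².
z_{α/2} + z_β = 1.645 + 0.842 = 2.487.
n = 2 × (2.487 / 0.825)² = 2 × 3.015² = 2 × 9.09 = 18.2.
Round up to the next whole participant.

n = 19 per group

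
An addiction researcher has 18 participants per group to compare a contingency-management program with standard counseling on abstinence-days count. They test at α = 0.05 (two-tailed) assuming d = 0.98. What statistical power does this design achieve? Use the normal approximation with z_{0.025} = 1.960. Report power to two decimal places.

power ≈ 0.84

For two equal groups, power = Φ(d·√(n/2) − z_{α/2}).
d·√(n/2) = 0.98 × √(18/2) = 0.98 × 3.000 = 2.940.
z_β = 2.940 − 1.960 = 0.980.
Power = Φ(0.980) = 0.836.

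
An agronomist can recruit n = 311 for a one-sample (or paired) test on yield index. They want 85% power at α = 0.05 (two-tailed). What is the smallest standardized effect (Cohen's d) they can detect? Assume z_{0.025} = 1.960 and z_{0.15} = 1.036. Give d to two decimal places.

d_min ≈ 0.17

For a single sample (or paired design) of n = 311: d_min = (z_{α/2} + z_β)/√n.
z-sum = 1.960 + 1.036 = 2.996.
d_min = 2.996 / √311 = 2.996 / 17.635 = 0.170.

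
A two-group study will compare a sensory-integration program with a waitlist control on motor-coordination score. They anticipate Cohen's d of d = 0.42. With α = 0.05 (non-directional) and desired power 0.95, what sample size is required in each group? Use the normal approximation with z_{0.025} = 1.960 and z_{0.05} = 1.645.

n = 148 per group

For two independent groups with equal n: n = 2·((z_{α/2} + z_β) / d)².
z_{α/2} + z_β = 1.960 + 1.645 = 3.605.
n = 2 × (3.605 / 0.42)² = 2 × 8.583² = 2 × 73.67 = 147.3.
Round up to the next whole participant.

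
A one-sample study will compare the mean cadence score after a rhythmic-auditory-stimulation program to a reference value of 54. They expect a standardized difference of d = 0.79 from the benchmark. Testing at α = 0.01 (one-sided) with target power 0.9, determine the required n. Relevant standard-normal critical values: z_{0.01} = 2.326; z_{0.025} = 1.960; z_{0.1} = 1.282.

n = 21

For a one-sample test: n = ((z_{α} + z_β) / d)².
z_{α} + z_β = 2.326 + 1.282 = 3.608.
n = (3.608 / 0.79)² = 4.567² = 20.86.
Round up.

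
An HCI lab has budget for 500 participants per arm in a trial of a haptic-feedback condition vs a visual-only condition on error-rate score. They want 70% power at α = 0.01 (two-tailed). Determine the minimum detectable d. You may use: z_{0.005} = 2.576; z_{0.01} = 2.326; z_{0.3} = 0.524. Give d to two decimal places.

d_min ≈ 0.20

For two independent groups of n = 500 each: d_min = (z_{α/2} + z_β)·√(2/n).
z-sum = 2.576 + 0.524 = 3.100.
d_min = 3.100 × √(2/500) = 3.100 × 0.0632 = 0.196.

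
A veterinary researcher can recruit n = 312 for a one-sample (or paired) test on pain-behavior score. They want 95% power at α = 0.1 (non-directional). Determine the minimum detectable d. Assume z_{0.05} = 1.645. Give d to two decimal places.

For a single sample (or paired design) of n = 312: d_min = (z_{α/2} + z_β)/√n.
z-sum = 1.645 + 1.645 = 3.290.
d_min = 3.290 / √312 = 3.290 / 17.664 = 0.186.

d_min ≈ 0.19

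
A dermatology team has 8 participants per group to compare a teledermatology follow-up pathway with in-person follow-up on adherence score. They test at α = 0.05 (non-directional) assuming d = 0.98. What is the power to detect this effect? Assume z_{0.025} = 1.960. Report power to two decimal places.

power ≈ 0.50

For two equal groups, power = Φ(d·√(n/2) − z_{α/2}).
d·√(n/2) = 0.98 × √(8/2) = 0.98 × 2.000 = 1.960.
z_β = 1.960 − 1.960 = 0.000.
Power = Φ(0.000) = 0.500.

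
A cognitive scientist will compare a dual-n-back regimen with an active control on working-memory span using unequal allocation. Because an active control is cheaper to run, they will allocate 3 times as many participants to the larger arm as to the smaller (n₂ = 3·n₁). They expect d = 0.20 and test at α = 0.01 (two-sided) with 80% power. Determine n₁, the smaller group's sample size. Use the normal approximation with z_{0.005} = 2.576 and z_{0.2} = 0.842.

n₁ = 390

With allocation ratio k = n₂/n₁ = 3, Var(x̄₁−x̄₂) = σ²(1/n₁ + 1/(k·n₁)) = σ²·(k+1)/(k·n₁).
So n₁ = (1 + 1/k)·((z_{α/2} + z_β)/d)² = 1.333 × (3.418/0.20)².
n₁ = 1.333 × 292.07 = 389.4.
Round up: n₁ = 390, giving n₂ = 3 × 390 = 1170.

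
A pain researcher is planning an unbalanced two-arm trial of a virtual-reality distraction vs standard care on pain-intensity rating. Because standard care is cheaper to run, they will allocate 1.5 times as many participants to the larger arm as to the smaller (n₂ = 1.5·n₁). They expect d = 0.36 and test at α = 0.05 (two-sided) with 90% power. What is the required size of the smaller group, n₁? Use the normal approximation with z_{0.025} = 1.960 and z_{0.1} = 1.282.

With allocation ratio k = n₂/n₁ = 1.5, Var(x̄₁−x̄₂) = σ²(1/n₁ + 1/(k·n₁)) = σ²·(k+1)/(k·n₁).
So n₁ = (1 + 1/k)·((z_{α/2} + z_β)/d)² = 1.667 × (3.242/0.36)².
n₁ = 1.667 × 81.10 = 135.2.
Round up: n₁ = 136, giving n₂ = 1.5 × 136 = 204.

n₁ = 136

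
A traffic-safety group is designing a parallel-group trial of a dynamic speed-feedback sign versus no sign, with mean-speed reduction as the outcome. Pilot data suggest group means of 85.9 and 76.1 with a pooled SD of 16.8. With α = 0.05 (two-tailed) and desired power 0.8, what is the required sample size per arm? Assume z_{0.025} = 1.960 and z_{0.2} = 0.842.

Cohen's d = |M₁ − M₂| / SD_pooled = |85.9 − 76.1| / 16.8 = 9.8 / 16.8 = 0.583.
For two independent groups with equal n: n = 2·((z_{α/2} + z_β) / d)².
z_{α/2} + z_β = 1.960 + 0.842 = 2.802.
n = 2 × (2.802 / 0.583)² = 2 × 4.806² = 2 × 23.10 = 46.2.
Round up to the next whole participant.

n = 47 per group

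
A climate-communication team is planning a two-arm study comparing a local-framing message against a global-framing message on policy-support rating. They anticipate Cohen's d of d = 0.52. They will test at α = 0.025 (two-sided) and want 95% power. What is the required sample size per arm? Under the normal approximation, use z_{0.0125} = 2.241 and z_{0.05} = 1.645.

n = 112 per group

For two independent groups with equal n: n = 2·((z_{α/2} + z_β) / d)².
z_{α/2} + z_β = 2.241 + 1.645 = 3.886.
n = 2 × (3.886 / 0.52)² = 2 × 7.473² = 2 × 55.85 = 111.7.
Round up to the next whole participant.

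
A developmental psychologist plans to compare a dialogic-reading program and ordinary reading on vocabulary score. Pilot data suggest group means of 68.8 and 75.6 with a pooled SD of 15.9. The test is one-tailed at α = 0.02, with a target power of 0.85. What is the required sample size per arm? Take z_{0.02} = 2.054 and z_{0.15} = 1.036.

Cohen's d = |M₁ − M₂| / SD_pooled = |68.8 − 75.6| / 15.9 = 6.8 / 15.9 = 0.428.
For two independent groups with equal n: n = 2·((z_{α} + z_β) / d)².
z_{α} + z_β = 2.054 + 1.036 = 3.090.
n = 2 × (3.090 / 0.428)² = 2 × 7.220² = 2 × 52.12 = 104.2.
Round up to the next whole participant.

n = 105 per group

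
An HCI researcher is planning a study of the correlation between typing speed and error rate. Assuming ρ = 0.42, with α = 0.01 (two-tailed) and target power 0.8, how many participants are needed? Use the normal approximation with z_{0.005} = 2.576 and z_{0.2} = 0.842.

n = 62

Fisher's z: C = ½·ln((1+r)/(1−r)) = ½·ln(2.4483) = 0.4477.
n = ((z_{α/2} + z_β)/C)² + 3.
(2.576 + 0.842) / 0.4477 = 3.418 / 0.4477 = 7.635.
n = 7.635² + 3 = 58.29 + 3 = 61.3.
Round up.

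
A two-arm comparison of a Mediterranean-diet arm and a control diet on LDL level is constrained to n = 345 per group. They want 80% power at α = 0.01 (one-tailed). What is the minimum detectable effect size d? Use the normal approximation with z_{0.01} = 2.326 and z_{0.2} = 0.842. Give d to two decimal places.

For two independent groups of n = 345 each: d_min = (z_{α} + z_β)·√(2/n).
z-sum = 2.326 + 0.842 = 3.168.
d_min = 3.168 × √(2/345) = 3.168 × 0.0761 = 0.241.

d_min ≈ 0.24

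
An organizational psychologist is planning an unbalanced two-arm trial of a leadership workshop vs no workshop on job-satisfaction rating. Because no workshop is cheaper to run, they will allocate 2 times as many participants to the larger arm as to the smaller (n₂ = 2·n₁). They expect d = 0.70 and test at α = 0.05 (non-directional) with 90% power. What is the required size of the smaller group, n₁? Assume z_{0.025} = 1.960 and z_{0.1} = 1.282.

n₁ = 33

With allocation ratio k = n₂/n₁ = 2, Var(x̄₁−x̄₂) = σ²(1/n₁ + 1/(k·n₁)) = σ²·(k+1)/(k·n₁).
So n₁ = (1 + 1/k)·((z_{α/2} + z_β)/d)² = 1.500 × (3.242/0.70)².
n₁ = 1.500 × 21.45 = 32.2.
Round up: n₁ = 33, giving n₂ = 2 × 33 = 66.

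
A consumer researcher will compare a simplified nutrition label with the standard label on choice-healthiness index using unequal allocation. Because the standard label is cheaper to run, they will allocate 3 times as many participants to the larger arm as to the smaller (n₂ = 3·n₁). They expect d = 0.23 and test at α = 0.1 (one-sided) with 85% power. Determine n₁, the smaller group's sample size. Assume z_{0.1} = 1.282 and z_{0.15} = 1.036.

With allocation ratio k = n₂/n₁ = 3, Var(x̄₁−x̄₂) = σ²(1/n₁ + 1/(k·n₁)) = σ²·(k+1)/(k·n₁).
So n₁ = (1 + 1/k)·((z_{α} + z_β)/d)² = 1.333 × (2.318/0.23)².
n₁ = 1.333 × 101.57 = 135.4.
Round up: n₁ = 136, giving n₂ = 3 × 136 = 408.

n₁ = 136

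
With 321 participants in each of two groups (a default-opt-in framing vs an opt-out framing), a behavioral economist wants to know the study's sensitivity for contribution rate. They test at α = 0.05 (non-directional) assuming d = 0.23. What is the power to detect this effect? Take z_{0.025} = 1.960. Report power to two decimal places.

For two equal groups, power = Φ(d·√(n/2) − z_{α/2}).
d·√(n/2) = 0.23 × √(321/2) = 0.23 × 12.669 = 2.914.
z_β = 2.914 − 1.960 = 0.954.
Power = Φ(0.954) = 0.830.

power ≈ 0.83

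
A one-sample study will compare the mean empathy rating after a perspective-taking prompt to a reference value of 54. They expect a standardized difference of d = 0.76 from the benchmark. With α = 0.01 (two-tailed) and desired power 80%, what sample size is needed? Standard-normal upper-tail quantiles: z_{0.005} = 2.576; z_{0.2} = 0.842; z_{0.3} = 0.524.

For a one-sample test: n = ((z_{α/2} + z_β) / d)².
z_{α/2} + z_β = 2.576 + 0.842 = 3.418.
n = (3.418 / 0.76)² = 4.497² = 20.23.
Round up.

n = 21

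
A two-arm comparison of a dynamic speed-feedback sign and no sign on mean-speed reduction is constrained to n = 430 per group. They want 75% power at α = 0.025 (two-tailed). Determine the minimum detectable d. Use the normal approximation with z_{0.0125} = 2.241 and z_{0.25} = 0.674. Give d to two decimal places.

For two independent groups of n = 430 each: d_min = (z_{α/2} + z_β)·√(2/n).
z-sum = 2.241 + 0.674 = 2.915.
d_min = 2.915 × √(2/430) = 2.915 × 0.0682 = 0.199.

d_min ≈ 0.20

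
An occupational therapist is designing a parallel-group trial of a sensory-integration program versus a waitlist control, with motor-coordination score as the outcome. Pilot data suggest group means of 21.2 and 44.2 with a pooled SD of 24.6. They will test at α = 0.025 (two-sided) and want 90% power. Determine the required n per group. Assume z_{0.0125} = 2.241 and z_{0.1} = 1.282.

n = 29 per group

Cohen's d = |M₁ − M₂| / SD_pooled = |21.2 − 44.2| / 24.6 = 23.0 / 24.6 = 0.935.
For two independent groups with equal n: n = 2·((z_{α/2} + z_β) / d)².
z_{α/2} + z_β = 2.241 + 1.282 = 3.523.
n = 2 × (3.523 / 0.935)² = 2 × 3.768² = 2 × 14.20 = 28.4.
Round up to the next whole participant.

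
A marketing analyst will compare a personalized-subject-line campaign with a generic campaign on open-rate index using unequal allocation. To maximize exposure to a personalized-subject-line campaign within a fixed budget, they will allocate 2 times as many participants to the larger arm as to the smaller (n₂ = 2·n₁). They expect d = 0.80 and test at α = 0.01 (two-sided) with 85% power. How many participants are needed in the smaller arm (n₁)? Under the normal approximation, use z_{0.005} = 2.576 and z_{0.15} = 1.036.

With allocation ratio k = n₂/n₁ = 2, Var(x̄₁−x̄₂) = σ²(1/n₁ + 1/(k·n₁)) = σ²·(k+1)/(k·n₁).
So n₁ = (1 + 1/k)·((z_{α/2} + z_β)/d)² = 1.500 × (3.612/0.80)².
n₁ = 1.500 × 20.39 = 30.6.
Round up: n₁ = 31, giving n₂ = 2 × 31 = 62.

n₁ = 31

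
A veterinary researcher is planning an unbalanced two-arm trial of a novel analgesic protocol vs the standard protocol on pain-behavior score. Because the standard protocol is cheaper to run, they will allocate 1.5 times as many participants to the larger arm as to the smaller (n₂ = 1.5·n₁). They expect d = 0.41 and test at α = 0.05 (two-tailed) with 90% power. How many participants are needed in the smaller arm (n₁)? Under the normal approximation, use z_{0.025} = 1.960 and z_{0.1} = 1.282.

n₁ = 105

With allocation ratio k = n₂/n₁ = 1.5, Var(x̄₁−x̄₂) = σ²(1/n₁ + 1/(k·n₁)) = σ²·(k+1)/(k·n₁).
So n₁ = (1 + 1/k)·((z_{α/2} + z_β)/d)² = 1.667 × (3.242/0.41)².
n₁ = 1.667 × 62.53 = 104.2.
Round up: n₁ = 105, giving n₂ = ⌈1.5 × 105⌉ = ⌈157.5⌉ = 158.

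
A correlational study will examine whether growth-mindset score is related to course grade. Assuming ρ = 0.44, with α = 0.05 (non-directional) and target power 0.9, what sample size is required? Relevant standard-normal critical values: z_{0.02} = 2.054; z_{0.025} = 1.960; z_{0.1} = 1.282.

Fisher's z: C = ½·ln((1+r)/(1−r)) = ½·ln(2.5714) = 0.4722.
n = ((z_{α/2} + z_β)/C)² + 3.
(1.960 + 1.282) / 0.4722 = 3.242 / 0.4722 = 6.866.
n = 6.866² + 3 = 47.14 + 3 = 50.1.
Round up.

n = 51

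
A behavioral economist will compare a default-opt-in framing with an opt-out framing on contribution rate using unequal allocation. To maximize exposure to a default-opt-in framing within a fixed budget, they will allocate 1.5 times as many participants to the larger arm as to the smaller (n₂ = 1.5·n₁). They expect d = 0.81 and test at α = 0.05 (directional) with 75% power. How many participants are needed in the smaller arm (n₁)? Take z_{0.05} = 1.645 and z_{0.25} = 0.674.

n₁ = 14

With allocation ratio k = n₂/n₁ = 1.5, Var(x̄₁−x̄₂) = σ²(1/n₁ + 1/(k·n₁)) = σ²·(k+1)/(k·n₁).
So n₁ = (1 + 1/k)·((z_{α} + z_β)/d)² = 1.667 × (2.319/0.81)².
n₁ = 1.667 × 8.20 = 13.7.
Round up: n₁ = 14, giving n₂ = 1.5 × 14 = 21.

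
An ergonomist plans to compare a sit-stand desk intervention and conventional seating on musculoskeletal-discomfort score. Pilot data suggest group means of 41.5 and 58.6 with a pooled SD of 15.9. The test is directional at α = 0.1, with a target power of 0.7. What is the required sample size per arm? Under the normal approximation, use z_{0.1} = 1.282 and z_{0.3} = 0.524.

Cohen's d = |M₁ − M₂| / SD_pooled = |41.5 − 58.6| / 15.9 = 17.1 / 15.9 = 1.075.
For two independent groups with equal n: n = 2·((z_{α} + z_β) / d)².
z_{α} + z_β = 1.282 + 0.524 = 1.806.
n = 2 × (1.806 / 1.075)² = 2 × 1.680² = 2 × 2.82 = 5.6.
Round up to the next whole participant.

n = 6 per group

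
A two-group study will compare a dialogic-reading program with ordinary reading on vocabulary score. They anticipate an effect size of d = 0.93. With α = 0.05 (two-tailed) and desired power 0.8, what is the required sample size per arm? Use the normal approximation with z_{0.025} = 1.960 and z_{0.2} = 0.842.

n = 19 per group

For two independent groups with equal n: n = 2·((z_{α/2} + z_β) / d)².
z_{α/2} + z_β = 1.960 + 0.842 = 2.802.
n = 2 × (2.802 / 0.93)² = 2 × 3.013² = 2 × 9.08 = 18.2.
Round up to the next whole participant.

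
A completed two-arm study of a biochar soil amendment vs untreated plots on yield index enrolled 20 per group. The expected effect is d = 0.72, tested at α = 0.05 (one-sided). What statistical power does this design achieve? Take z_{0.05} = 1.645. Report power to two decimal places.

power ≈ 0.74

For two equal groups, power = Φ(d·√(n/2) − z_{α}).
d·√(n/2) = 0.72 × √(20/2) = 0.72 × 3.162 = 2.277.
z_β = 2.277 − 1.645 = 0.632.
Power = Φ(0.632) = 0.736.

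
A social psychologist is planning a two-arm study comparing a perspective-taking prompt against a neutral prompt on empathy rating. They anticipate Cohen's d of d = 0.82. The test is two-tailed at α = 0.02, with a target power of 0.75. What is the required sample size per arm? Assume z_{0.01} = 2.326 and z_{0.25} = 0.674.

n = 27 per group

For two independent groups with equal n: n = 2·((z_{α/2} + z_β) / d)².
z_{α/2} + z_β = 2.326 + 0.674 = 3.000.
n = 2 × (3.000 / 0.82)² = 2 × 3.659² = 2 × 13.38 = 26.8.
Round up to the next whole participant.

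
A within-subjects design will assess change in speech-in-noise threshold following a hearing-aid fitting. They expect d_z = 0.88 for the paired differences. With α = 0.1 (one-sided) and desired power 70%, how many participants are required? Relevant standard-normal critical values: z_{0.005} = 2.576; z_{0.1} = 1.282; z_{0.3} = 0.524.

For a paired (one-sample on differences) test: n = ((z_{α} + z_β) / d)².
z_{α} + z_β = 1.282 + 0.524 = 1.806.
n = (1.806 / 0.88)² = 2.052² = 4.21.
Round up.

n = 5 pairs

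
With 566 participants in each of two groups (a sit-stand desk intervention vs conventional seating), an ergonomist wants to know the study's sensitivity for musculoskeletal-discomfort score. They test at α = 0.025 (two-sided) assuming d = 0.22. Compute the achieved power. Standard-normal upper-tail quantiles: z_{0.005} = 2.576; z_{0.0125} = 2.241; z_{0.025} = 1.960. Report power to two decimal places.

power ≈ 0.93

For two equal groups, power = Φ(d·√(n/2) − z_{α/2}).
d·√(n/2) = 0.22 × √(566/2) = 0.22 × 16.823 = 3.701.
z_β = 3.701 − 2.241 = 1.460.
Power = Φ(1.460) = 0.928.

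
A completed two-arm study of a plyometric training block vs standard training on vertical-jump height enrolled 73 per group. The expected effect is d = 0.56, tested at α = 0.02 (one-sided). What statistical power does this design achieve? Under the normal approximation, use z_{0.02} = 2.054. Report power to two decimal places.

power ≈ 0.91

For two equal groups, power = Φ(d·√(n/2) − z_{α}).
d·√(n/2) = 0.56 × √(73/2) = 0.56 × 6.042 = 3.383.
z_β = 3.383 − 2.054 = 1.329.
Power = Φ(1.329) = 0.908.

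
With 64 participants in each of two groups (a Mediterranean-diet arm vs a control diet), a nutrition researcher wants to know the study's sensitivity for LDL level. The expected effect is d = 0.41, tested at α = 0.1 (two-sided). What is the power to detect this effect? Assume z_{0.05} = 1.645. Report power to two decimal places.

For two equal groups, power = Φ(d·√(n/2) − z_{α/2}).
d·√(n/2) = 0.41 × √(64/2) = 0.41 × 5.657 = 2.319.
z_β = 2.319 − 1.645 = 0.674.
Power = Φ(0.674) = 0.750.

power ≈ 0.75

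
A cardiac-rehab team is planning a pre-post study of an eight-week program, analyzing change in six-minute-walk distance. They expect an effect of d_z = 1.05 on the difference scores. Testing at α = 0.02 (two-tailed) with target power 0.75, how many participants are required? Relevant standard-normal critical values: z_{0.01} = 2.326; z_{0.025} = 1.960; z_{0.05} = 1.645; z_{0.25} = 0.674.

For a paired (one-sample on differences) test: n = ((z_{α/2} + z_β) / d)².
z_{α/2} + z_β = 2.326 + 0.674 = 3.000.
n = (3.000 / 1.05)² = 2.857² = 8.16.
Round up.

n = 9 pairs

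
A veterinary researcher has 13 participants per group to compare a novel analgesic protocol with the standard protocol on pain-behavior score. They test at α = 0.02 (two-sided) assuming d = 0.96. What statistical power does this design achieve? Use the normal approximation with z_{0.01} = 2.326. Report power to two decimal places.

For two equal groups, power = Φ(d·√(n/2) − z_{α/2}).
d·√(n/2) = 0.96 × √(13/2) = 0.96 × 2.550 = 2.448.
z_β = 2.448 − 2.326 = 0.122.
Power = Φ(0.122) = 0.548.

power ≈ 0.55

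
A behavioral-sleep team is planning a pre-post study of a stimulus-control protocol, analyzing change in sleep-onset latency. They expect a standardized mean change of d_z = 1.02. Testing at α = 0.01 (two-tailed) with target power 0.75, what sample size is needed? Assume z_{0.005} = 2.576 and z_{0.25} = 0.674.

For a paired (one-sample on differences) test: n = ((z_{α/2} + z_β) / d)².
z_{α/2} + z_β = 2.576 + 0.674 = 3.250.
n = (3.250 / 1.02)² = 3.186² = 10.15.
Round up.

n = 11 pairs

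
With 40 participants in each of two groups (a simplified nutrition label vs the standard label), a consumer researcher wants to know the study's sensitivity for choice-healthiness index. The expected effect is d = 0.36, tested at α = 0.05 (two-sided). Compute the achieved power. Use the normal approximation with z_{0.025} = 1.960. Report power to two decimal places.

For two equal groups, power = Φ(d·√(n/2) − z_{α/2}).
d·√(n/2) = 0.36 × √(40/2) = 0.36 × 4.472 = 1.610.
z_β = 1.610 − 1.960 = -0.350.
Power = Φ(-0.350) = 0.363.

power ≈ 0.36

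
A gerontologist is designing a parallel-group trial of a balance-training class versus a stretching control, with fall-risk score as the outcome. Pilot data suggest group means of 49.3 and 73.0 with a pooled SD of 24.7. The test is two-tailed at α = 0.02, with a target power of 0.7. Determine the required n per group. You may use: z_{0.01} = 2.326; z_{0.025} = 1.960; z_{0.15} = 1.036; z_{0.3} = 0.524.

Cohen's d = |M₁ − M₂| / SD_pooled = |49.3 − 73.0| / 24.7 = 23.7 / 24.7 = 0.960.
For two independent groups with equal n: n = 2·((z_{α/2} + z_β) / d)².
z_{α/2} + z_β = 2.326 + 0.524 = 2.850.
n = 2 × (2.850 / 0.960)² = 2 × 2.969² = 2 × 8.81 = 17.6.
Round up to the next whole participant.

n = 18 per group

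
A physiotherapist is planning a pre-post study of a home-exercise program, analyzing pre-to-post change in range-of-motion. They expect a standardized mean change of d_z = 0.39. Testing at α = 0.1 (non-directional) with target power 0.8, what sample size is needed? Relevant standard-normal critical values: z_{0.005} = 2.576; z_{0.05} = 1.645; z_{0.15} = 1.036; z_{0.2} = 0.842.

For a paired (one-sample on differences) test: n = ((z_{α/2} + z_β) / d)².
z_{α/2} + z_β = 1.645 + 0.842 = 2.487.
n = (2.487 / 0.39)² = 6.377² = 40.67.
Round up.

n = 41 pairs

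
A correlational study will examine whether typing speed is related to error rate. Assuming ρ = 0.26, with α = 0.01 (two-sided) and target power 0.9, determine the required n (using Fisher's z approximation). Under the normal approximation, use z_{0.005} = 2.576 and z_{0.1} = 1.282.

Fisher's z: C = ½·ln((1+r)/(1−r)) = ½·ln(1.7027) = 0.2661.
n = ((z_{α/2} + z_β)/C)² + 3.
(2.576 + 1.282) / 0.2661 = 3.858 / 0.2661 = 14.498.
n = 14.498² + 3 = 210.20 + 3 = 213.2.
Round up.

n = 214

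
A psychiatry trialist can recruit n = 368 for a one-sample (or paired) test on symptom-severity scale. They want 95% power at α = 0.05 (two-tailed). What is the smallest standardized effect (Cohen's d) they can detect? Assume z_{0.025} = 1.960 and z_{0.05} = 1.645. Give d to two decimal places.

d_min ≈ 0.19

For a single sample (or paired design) of n = 368: d_min = (z_{α/2} + z_β)/√n.
z-sum = 1.960 + 1.645 = 3.605.
d_min = 3.605 / √368 = 3.605 / 19.183 = 0.188.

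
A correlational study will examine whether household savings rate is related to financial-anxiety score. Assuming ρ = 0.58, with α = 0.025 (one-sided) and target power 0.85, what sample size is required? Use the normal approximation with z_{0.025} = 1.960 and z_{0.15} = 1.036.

Fisher's z: C = ½·ln((1+r)/(1−r)) = ½·ln(3.7619) = 0.6625.
n = ((z_{α} + z_β)/C)² + 3.
(1.960 + 1.036) / 0.6625 = 2.996 / 0.6625 = 4.522.
n = 4.522² + 3 = 20.45 + 3 = 23.5.
Round up.

n = 24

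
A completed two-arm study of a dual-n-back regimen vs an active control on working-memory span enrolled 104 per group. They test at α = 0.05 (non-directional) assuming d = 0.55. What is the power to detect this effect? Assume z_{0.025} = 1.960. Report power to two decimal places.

For two equal groups, power = Φ(d·√(n/2) − z_{α/2}).
d·√(n/2) = 0.55 × √(104/2) = 0.55 × 7.211 = 3.966.
z_β = 3.966 − 1.960 = 2.006.
Power = Φ(2.006) = 0.978.

power ≈ 0.98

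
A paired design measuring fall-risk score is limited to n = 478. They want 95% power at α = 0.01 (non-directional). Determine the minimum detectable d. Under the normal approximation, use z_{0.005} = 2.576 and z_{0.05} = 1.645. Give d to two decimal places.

For a single sample (or paired design) of n = 478: d_min = (z_{α/2} + z_β)/√n.
z-sum = 2.576 + 1.645 = 4.221.
d_min = 4.221 / √478 = 4.221 / 21.863 = 0.193.

d_min ≈ 0.19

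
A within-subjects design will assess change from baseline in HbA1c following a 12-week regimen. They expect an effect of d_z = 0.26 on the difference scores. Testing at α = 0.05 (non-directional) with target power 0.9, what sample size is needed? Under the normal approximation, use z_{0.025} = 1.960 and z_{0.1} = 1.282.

For a paired (one-sample on differences) test: n = ((z_{α/2} + z_β) / d)².
z_{α/2} + z_β = 1.960 + 1.282 = 3.242.
n = (3.242 / 0.26)² = 12.469² = 155.48.
Round up.

n = 156 pairs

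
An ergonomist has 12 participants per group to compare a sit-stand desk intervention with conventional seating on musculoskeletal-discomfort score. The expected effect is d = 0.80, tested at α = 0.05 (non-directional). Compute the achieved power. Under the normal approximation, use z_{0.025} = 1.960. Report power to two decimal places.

For two equal groups, power = Φ(d·√(n/2) − z_{α/2}).
d·√(n/2) = 0.80 × √(12/2) = 0.80 × 2.449 = 1.960.
z_β = 1.960 − 1.960 = -0.000.
Power = Φ(-0.000) = 0.500.

power ≈ 0.50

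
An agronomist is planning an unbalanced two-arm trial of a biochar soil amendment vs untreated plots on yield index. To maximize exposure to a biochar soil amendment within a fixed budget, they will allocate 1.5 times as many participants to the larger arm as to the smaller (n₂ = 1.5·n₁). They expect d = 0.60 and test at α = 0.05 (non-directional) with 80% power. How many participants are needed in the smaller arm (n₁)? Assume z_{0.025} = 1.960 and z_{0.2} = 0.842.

n₁ = 37

With allocation ratio k = n₂/n₁ = 1.5, Var(x̄₁−x̄₂) = σ²(1/n₁ + 1/(k·n₁)) = σ²·(k+1)/(k·n₁).
So n₁ = (1 + 1/k)·((z_{α/2} + z_β)/d)² = 1.667 × (2.802/0.60)².
n₁ = 1.667 × 21.81 = 36.3.
Round up: n₁ = 37, giving n₂ = ⌈1.5 × 37⌉ = ⌈55.5⌉ = 56.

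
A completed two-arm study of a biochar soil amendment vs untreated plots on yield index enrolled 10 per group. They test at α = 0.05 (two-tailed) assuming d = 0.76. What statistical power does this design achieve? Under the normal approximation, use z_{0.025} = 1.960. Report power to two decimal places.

For two equal groups, power = Φ(d·√(n/2) − z_{α/2}).
d·√(n/2) = 0.76 × √(10/2) = 0.76 × 2.236 = 1.699.
z_β = 1.699 − 1.960 = -0.261.
Power = Φ(-0.261) = 0.397.

power ≈ 0.40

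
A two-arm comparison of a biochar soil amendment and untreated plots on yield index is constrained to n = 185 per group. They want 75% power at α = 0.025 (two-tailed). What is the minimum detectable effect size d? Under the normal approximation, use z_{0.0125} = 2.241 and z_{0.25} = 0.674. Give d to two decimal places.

For two independent groups of n = 185 each: d_min = (z_{α/2} + z_β)·√(2/n).
z-sum = 2.241 + 0.674 = 2.915.
d_min = 2.915 × √(2/185) = 2.915 × 0.1040 = 0.303.

d_min ≈ 0.30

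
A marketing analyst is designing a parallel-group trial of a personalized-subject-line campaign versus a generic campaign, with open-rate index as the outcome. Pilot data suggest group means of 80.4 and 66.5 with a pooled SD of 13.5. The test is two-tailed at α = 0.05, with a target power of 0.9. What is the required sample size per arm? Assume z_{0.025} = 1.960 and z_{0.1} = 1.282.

n = 20 per group

Cohen's d = |M₁ − M₂| / SD_pooled = |80.4 − 66.5| / 13.5 = 13.9 / 13.5 = 1.030.
For two independent groups with equal n: n = 2·((z_{α/2} + z_β) / d)².
z_{α/2} + z_β = 1.960 + 1.282 = 3.242.
n = 2 × (3.242 / 1.030)² = 2 × 3.148² = 2 × 9.91 = 19.8.
Round up to the next whole participant.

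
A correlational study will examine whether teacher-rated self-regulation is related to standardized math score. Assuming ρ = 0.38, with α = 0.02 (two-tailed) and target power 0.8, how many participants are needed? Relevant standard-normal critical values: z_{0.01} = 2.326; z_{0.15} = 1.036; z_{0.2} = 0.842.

Fisher's z: C = ½·ln((1+r)/(1−r)) = ½·ln(2.2258) = 0.4001.
n = ((z_{α/2} + z_β)/C)² + 3.
(2.326 + 0.842) / 0.4001 = 3.168 / 0.4001 = 7.918.
n = 7.918² + 3 = 62.70 + 3 = 65.7.
Round up.

n = 66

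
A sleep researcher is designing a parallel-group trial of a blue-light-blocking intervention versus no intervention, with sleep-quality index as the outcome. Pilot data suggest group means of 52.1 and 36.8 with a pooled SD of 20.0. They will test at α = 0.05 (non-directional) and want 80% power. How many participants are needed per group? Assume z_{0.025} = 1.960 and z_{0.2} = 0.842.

Cohen's d = |M₁ − M₂| / SD_pooled = |52.1 − 36.8| / 20.0 = 15.3 / 20.0 = 0.765.
For two independent groups with equal n: n = 2·((z_{α/2} + z_β) / d)².
z_{α/2} + z_β = 1.960 + 0.842 = 2.802.
n = 2 × (2.802 / 0.765)² = 2 × 3.663² = 2 × 13.42 = 26.8.
Round up to the next whole participant.

n = 27 per group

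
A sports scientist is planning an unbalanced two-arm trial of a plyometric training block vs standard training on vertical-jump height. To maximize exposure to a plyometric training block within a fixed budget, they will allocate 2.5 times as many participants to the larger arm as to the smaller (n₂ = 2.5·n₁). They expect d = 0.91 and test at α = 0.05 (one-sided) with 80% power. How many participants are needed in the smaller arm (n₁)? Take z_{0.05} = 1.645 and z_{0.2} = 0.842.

With allocation ratio k = n₂/n₁ = 2.5, Var(x̄₁−x̄₂) = σ²(1/n₁ + 1/(k·n₁)) = σ²·(k+1)/(k·n₁).
So n₁ = (1 + 1/k)·((z_{α} + z_β)/d)² = 1.400 × (2.487/0.91)².
n₁ = 1.400 × 7.47 = 10.5.
Round up: n₁ = 11, giving n₂ = ⌈2.5 × 11⌉ = ⌈27.5⌉ = 28.

n₁ = 11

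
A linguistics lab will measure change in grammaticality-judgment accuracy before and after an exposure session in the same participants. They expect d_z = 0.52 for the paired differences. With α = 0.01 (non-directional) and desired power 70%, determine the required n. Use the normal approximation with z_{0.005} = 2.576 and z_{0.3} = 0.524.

For a paired (one-sample on differences) test: n = ((z_{α/2} + z_β) / d)².
z_{α/2} + z_β = 2.576 + 0.524 = 3.100.
n = (3.100 / 0.52)² = 5.962² = 35.54.
Round up.

n = 36 pairs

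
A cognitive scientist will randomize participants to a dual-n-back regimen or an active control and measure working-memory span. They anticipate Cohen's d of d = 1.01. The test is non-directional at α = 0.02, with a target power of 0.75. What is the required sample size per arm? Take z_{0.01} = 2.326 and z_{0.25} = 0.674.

For two independent groups with equal n: n = 2·((z_{α/2} + z_β) / d)².
z_{α/2} + z_β = 2.326 + 0.674 = 3.000.
n = 2 × (3.000 / 1.01)² = 2 × 2.970² = 2 × 8.82 = 17.6.
Round up to the next whole participant.

n = 18 per group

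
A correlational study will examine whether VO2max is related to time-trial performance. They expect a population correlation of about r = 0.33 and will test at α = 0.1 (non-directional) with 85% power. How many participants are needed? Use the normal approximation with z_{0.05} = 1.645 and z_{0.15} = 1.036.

n = 65

Fisher's z: C = ½·ln((1+r)/(1−r)) = ½·ln(1.9851) = 0.3428.
n = ((z_{α/2} + z_β)/C)² + 3.
(1.645 + 1.036) / 0.3428 = 2.681 / 0.3428 = 7.821.
n = 7.821² + 3 = 61.17 + 3 = 64.2.
Round up.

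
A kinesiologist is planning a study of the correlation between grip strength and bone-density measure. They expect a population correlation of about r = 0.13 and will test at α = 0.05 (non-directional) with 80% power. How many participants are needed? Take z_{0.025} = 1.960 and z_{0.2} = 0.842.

Fisher's z: C = ½·ln((1+r)/(1−r)) = ½·ln(1.2989) = 0.1307.
n = ((z_{α/2} + z_β)/C)² + 3.
(1.960 + 0.842) / 0.1307 = 2.802 / 0.1307 = 21.438.
n = 21.438² + 3 = 459.61 + 3 = 462.6.
Round up.

n = 463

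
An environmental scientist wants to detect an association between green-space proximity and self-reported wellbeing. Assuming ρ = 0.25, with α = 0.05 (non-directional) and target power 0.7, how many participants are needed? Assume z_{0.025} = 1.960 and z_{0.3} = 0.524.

n = 98

Fisher's z: C = ½·ln((1+r)/(1−r)) = ½·ln(1.6667) = 0.2554.
n = ((z_{α/2} + z_β)/C)² + 3.
(1.960 + 0.524) / 0.2554 = 2.484 / 0.2554 = 9.726.
n = 9.726² + 3 = 94.59 + 3 = 97.6.
Round up.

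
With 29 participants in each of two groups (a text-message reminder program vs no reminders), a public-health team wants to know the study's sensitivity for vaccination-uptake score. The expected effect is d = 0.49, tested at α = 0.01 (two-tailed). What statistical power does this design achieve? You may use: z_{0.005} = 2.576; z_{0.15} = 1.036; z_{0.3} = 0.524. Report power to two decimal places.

For two equal groups, power = Φ(d·√(n/2) − z_{α/2}).
d·√(n/2) = 0.49 × √(29/2) = 0.49 × 3.808 = 1.866.
z_β = 1.866 − 2.576 = -0.710.
Power = Φ(-0.710) = 0.239.

power ≈ 0.24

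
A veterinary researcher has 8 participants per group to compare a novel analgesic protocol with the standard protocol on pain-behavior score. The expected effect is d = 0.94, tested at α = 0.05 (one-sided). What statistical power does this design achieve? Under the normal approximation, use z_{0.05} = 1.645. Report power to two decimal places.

power ≈ 0.59

For two equal groups, power = Φ(d·√(n/2) − z_{α}).
d·√(n/2) = 0.94 × √(8/2) = 0.94 × 2.000 = 1.880.
z_β = 1.880 − 1.645 = 0.235.
Power = Φ(0.235) = 0.593.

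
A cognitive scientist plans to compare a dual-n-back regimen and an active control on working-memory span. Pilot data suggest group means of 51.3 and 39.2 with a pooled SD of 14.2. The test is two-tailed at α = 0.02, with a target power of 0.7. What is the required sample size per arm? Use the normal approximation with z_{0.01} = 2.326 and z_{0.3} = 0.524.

Cohen's d = |M₁ − M₂| / SD_pooled = |51.3 − 39.2| / 14.2 = 12.1 / 14.2 = 0.852.
For two independent groups with equal n: n = 2·((z_{α/2} + z_β) / d)².
z_{α/2} + z_β = 2.326 + 0.524 = 2.850.
n = 2 × (2.850 / 0.852)² = 2 × 3.345² = 2 × 11.19 = 22.4.
Round up to the next whole participant.

n = 23 per group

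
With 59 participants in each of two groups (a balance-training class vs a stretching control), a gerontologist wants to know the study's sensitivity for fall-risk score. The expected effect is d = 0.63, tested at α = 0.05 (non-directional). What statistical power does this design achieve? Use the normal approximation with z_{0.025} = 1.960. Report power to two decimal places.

For two equal groups, power = Φ(d·√(n/2) − z_{α/2}).
d·√(n/2) = 0.63 × √(59/2) = 0.63 × 5.431 = 3.422.
z_β = 3.422 − 1.960 = 1.462.
Power = Φ(1.462) = 0.928.

power ≈ 0.93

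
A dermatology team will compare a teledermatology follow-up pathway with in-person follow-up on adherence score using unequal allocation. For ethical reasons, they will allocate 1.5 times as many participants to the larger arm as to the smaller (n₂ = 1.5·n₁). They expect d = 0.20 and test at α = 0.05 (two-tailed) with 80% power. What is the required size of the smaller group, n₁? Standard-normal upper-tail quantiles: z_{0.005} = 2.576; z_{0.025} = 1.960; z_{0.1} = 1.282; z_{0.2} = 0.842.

n₁ = 328

With allocation ratio k = n₂/n₁ = 1.5, Var(x̄₁−x̄₂) = σ²(1/n₁ + 1/(k·n₁)) = σ²·(k+1)/(k·n₁).
So n₁ = (1 + 1/k)·((z_{α/2} + z_β)/d)² = 1.667 × (2.802/0.20)².
n₁ = 1.667 × 196.28 = 327.1.
Round up: n₁ = 328, giving n₂ = 1.5 × 328 = 492.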